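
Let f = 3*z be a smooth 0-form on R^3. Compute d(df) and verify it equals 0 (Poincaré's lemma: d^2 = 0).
d(df) = 0

Step 1: df = sum_i (∂f/∂x_i) dx_i = (0) dx + (0) dy + (3) dz.
Step 2: Apply d again. Using the 1-form formula, the coefficient of dx ∧ dy in d(df) is ∂^2 f/∂x ∂y - ∂^2 f/∂y ∂x = (0) - (0) = 0 (equality of mixed partials for smooth f).
Similarly for dx ∧ dz and dy ∧ dz — all coefficients vanish. So d(df) = 0.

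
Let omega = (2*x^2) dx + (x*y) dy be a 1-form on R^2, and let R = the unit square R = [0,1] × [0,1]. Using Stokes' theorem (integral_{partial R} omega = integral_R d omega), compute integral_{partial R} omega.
integral_(partial R) omega = 1/2

Stokes: integral_partial_R omega = integral_R d omega with d omega = (∂Q/∂x - ∂P/∂y) dx ∧ dy.
  ∂Q/∂x = y
  ∂P/∂y = 0
  integrand = ∂Q/∂x - ∂P/∂y = y.
Integrating over R: integral_0^1 integral_0^1 (y) dx dy = 1/2.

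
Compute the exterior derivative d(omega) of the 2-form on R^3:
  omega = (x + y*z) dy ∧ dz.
d(omega) = (1) dx ∧ dy ∧ dz

For a 2-form omega = sum_{i<j} g_{ij} dx_i ∧ dx_j, the exterior derivative is
  d(omega) = sum_{i<j} d(g_{ij}) ∧ dx_i ∧ dx_j = sum_{i<j, k} (∂g_{ij}/∂x_k) dx_k ∧ dx_i ∧ dx_j.
Expand each term, using dx_k ∧ dx_i ∧ dx_j = sgn(permutation) dx_{(a)} ∧ dx_{(b)} ∧ dx_{(c)} with (a < b < c) sorted:
  d(x + y*z) includes (∂/∂x)(x + y*z) dx = (1) dx, which multiplied by dy ∧ dz gives (1) dx ∧ dy ∧ dz
Collecting like 3-forms: d(omega) = (1) dx ∧ dy ∧ dz.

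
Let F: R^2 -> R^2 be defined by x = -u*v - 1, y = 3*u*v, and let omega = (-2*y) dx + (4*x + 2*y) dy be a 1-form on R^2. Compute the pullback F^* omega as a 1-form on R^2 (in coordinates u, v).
F^* omega = (12*v*(u*v - 1)) du + (12*u*(u*v - 1)) dv

Using F^*(f dg) = (f ∘ F) d(g ∘ F), substitute each coordinate x_i by F_i(u, v) in f_i, and replace dx_i by d F_i = (∂F_i/∂u) du + (∂F_i/∂v) dv.
  For the x component: f_1(F) = -6*u*v; d F_1 = (-v) du + (-u) dv
  For the y component: f_2(F) = 2*u*v - 4; d F_2 = (3*v) du + (3*u) dv
Combining and collecting du, dv coefficients:
  coeff of du: 12*v*(u*v - 1)
  coeff of dv: 12*u*(u*v - 1)
F^* omega = (12*v*(u*v - 1)) du + (12*u*(u*v - 1)) dv.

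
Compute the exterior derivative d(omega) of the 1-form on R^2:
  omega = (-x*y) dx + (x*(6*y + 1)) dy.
d(omega) = (x + 6*y + 1) dx ∧ dy

For a 1-form omega = sum_i f_i dx_i, the exterior derivative is
  d(omega) = sum_{i < j} (∂f_j/∂x_i - ∂f_i/∂x_j) dx_i ∧ dx_j.
  coefficient of dx ∧ dy: ∂f_2/∂x - ∂f_1/∂y = ∂(x*(6*y + 1))/∂x - ∂(-x*y)/∂y = x + 6*y + 1
Assembling: d(omega) = (x + 6*y + 1) dx ∧ dy.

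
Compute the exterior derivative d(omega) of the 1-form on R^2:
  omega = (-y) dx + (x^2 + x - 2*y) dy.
d(omega) = (2*x + 2) dx ∧ dy

For a 1-form omega = sum_i f_i dx_i, the exterior derivative is
  d(omega) = sum_{i < j} (∂f_j/∂x_i - ∂f_i/∂x_j) dx_i ∧ dx_j.
  coefficient of dx ∧ dy: ∂f_2/∂x - ∂f_1/∂y = ∂(x^2 + x - 2*y)/∂x - ∂(-y)/∂y = 2*x + 2
Assembling: d(omega) = (2*x + 2) dx ∧ dy.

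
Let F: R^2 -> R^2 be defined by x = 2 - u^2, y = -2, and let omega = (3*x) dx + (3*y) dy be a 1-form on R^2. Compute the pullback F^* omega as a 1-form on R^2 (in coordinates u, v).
F^* omega = (6*u*(u^2 - 2)) du

Using F^*(f dg) = (f ∘ F) d(g ∘ F), substitute each coordinate x_i by F_i(u, v) in f_i, and replace dx_i by d F_i = (∂F_i/∂u) du + (∂F_i/∂v) dv.
  For the x component: f_1(F) = 6 - 3*u^2; d F_1 = (-2*u) du + (0) dv
  For the y component: f_2(F) = -6; d F_2 = (0) du + (0) dv
Combining and collecting du, dv coefficients:
  coeff of du: 6*u*(u^2 - 2)
  coeff of dv: 0
F^* omega = (6*u*(u^2 - 2)) du.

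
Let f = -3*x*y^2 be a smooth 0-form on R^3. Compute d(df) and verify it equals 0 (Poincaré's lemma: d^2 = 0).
d(df) = 0

Step 1: df = sum_i (∂f/∂x_i) dx_i = (-3*y^2) dx + (-6*x*y) dy + (0) dz.
Step 2: Apply d again. Using the 1-form formula, the coefficient of dx ∧ dy in d(df) is ∂^2 f/∂x ∂y - ∂^2 f/∂y ∂x = (-6*y) - (-6*y) = 0 (equality of mixed partials for smooth f).
Similarly for dx ∧ dz and dy ∧ dz — all coefficients vanish. So d(df) = 0.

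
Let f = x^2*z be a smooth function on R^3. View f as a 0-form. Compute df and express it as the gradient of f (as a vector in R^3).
df = (2*x*z) dx + (0) dy + (x^2) dz; grad f = (2*x*z, 0, x^2)

For a 0-form f, d f = (∂f/∂x) dx + (∂f/∂y) dy + (∂f/∂z) dz. The components of the vector representation are exactly the entries of grad f in Cartesian coordinates:
  ∂f/∂x = 2*x*z
  ∂f/∂y = 0
  ∂f/∂z = x^2.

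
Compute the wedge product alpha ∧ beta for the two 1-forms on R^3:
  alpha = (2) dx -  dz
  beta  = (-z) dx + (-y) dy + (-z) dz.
alpha ∧ beta = (-2*y) dx ∧ dy + (-3*z) dx ∧ dz + (-y) dy ∧ dz

Distribute the wedge, using dx_i ∧ dx_j = -dx_j ∧ dx_i and dx_i ∧ dx_i = 0. For each pair (i, j) with i < j, the coefficient of dx_i ∧ dx_j in alpha ∧ beta is (alpha_i * beta_j - alpha_j * beta_i). Collecting: alpha ∧ beta = (-2*y) dx ∧ dy + (-3*z) dx ∧ dz + (-y) dy ∧ dz.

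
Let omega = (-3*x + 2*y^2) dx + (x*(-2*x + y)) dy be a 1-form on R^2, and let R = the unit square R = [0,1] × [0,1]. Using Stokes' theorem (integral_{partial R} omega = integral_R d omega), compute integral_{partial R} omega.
integral_(partial R) omega = -7/2

Stokes: integral_partial_R omega = integral_R d omega with d omega = (∂Q/∂x - ∂P/∂y) dx ∧ dy.
  ∂Q/∂x = -4*x + y
  ∂P/∂y = 4*y
  integrand = ∂Q/∂x - ∂P/∂y = -4*x - 3*y.
Integrating over R: integral_0^1 integral_0^1 (-4*x - 3*y) dx dy = -7/2.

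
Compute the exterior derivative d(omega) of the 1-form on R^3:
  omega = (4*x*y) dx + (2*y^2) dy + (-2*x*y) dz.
d(omega) = (-4*x) dx ∧ dy + (-2*y) dx ∧ dz + (-2*x) dy ∧ dz

For a 1-form omega = sum_i f_i dx_i, the exterior derivative is
  d(omega) = sum_{i < j} (∂f_j/∂x_i - ∂f_i/∂x_j) dx_i ∧ dx_j.
  coefficient of dx ∧ dy: ∂f_2/∂x - ∂f_1/∂y = ∂(2*y^2)/∂x - ∂(4*x*y)/∂y = -4*x
  coefficient of dx ∧ dz: ∂f_3/∂x - ∂f_1/∂z = ∂(-2*x*y)/∂x - ∂(4*x*y)/∂z = -2*y
  coefficient of dy ∧ dz: ∂f_3/∂y - ∂f_2/∂z = ∂(-2*x*y)/∂y - ∂(2*y^2)/∂z = -2*x
Assembling: d(omega) = (-4*x) dx ∧ dy + (-2*y) dx ∧ dz + (-2*x) dy ∧ dz.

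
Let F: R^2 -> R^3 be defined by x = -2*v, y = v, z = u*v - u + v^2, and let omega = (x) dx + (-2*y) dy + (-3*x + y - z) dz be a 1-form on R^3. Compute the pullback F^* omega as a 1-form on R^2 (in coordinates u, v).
F^* omega = (-u*v^2 + 2*u*v - u - v^3 + 8*v^2 - 7*v) du + (-u^2*v + u^2 - 3*u*v^2 + 9*u*v - 2*v^3 + 14*v^2 + 2*v) dv

Using F^*(f dg) = (f ∘ F) d(g ∘ F), substitute each coordinate x_i by F_i(u, v) in f_i, and replace dx_i by d F_i = (∂F_i/∂u) du + (∂F_i/∂v) dv.
  For the x component: f_1(F) = -2*v; d F_1 = (0) du + (-2) dv
  For the y component: f_2(F) = -2*v; d F_2 = (0) du + (1) dv
  For the z component: f_3(F) = -u*v + u - v^2 + 7*v; d F_3 = (v - 1) du + (u + 2*v) dv
Combining and collecting du, dv coefficients:
  coeff of du: -u*v^2 + 2*u*v - u - v^3 + 8*v^2 - 7*v
  coeff of dv: -u^2*v + u^2 - 3*u*v^2 + 9*u*v - 2*v^3 + 14*v^2 + 2*v
F^* omega = (-u*v^2 + 2*u*v - u - v^3 + 8*v^2 - 7*v) du + (-u^2*v + u^2 - 3*u*v^2 + 9*u*v - 2*v^3 + 14*v^2 + 2*v) dv.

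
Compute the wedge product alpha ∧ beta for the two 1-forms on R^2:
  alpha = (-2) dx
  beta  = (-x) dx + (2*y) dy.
alpha ∧ beta = (-4*y) dx ∧ dy

Distribute the wedge, using dx_i ∧ dx_j = -dx_j ∧ dx_i and dx_i ∧ dx_i = 0. For each pair (i, j) with i < j, the coefficient of dx_i ∧ dx_j in alpha ∧ beta is (alpha_i * beta_j - alpha_j * beta_i). Collecting: alpha ∧ beta = (-4*y) dx ∧ dy.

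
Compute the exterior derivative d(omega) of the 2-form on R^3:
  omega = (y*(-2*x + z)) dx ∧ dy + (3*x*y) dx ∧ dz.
d(omega) = (-3*x + y) dx ∧ dy ∧ dz

For a 2-form omega = sum_{i<j} g_{ij} dx_i ∧ dx_j, the exterior derivative is
  d(omega) = sum_{i<j} d(g_{ij}) ∧ dx_i ∧ dx_j = sum_{i<j, k} (∂g_{ij}/∂x_k) dx_k ∧ dx_i ∧ dx_j.
Expand each term, using dx_k ∧ dx_i ∧ dx_j = sgn(permutation) dx_{(a)} ∧ dx_{(b)} ∧ dx_{(c)} with (a < b < c) sorted:
  d(y*(-2*x + z)) includes (∂/∂z)(y*(-2*x + z)) dz = (y) dz, which multiplied by dx ∧ dy gives (y) dx ∧ dy ∧ dz
  d(3*x*y) includes (∂/∂y)(3*x*y) dy = (3*x) dy, which multiplied by dx ∧ dz gives (-3*x) dx ∧ dy ∧ dz
Collecting like 3-forms: d(omega) = (-3*x + y) dx ∧ dy ∧ dz.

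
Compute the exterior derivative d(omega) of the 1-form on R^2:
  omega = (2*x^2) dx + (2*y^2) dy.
d(omega) = 0

For a 1-form omega = sum_i f_i dx_i, the exterior derivative is
  d(omega) = sum_{i < j} (∂f_j/∂x_i - ∂f_i/∂x_j) dx_i ∧ dx_j.

Assembling: d(omega) = 0.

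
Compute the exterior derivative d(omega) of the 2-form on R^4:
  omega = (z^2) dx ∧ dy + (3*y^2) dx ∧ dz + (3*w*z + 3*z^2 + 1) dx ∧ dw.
d(omega) = (-6*y + 2*z) dx ∧ dy ∧ dz + (-3*w - 6*z) dx ∧ dz ∧ dw

For a 2-form omega = sum_{i<j} g_{ij} dx_i ∧ dx_j, the exterior derivative is
  d(omega) = sum_{i<j} d(g_{ij}) ∧ dx_i ∧ dx_j = sum_{i<j, k} (∂g_{ij}/∂x_k) dx_k ∧ dx_i ∧ dx_j.
Expand each term, using dx_k ∧ dx_i ∧ dx_j = sgn(permutation) dx_{(a)} ∧ dx_{(b)} ∧ dx_{(c)} with (a < b < c) sorted:
  d(z^2) includes (∂/∂z)(z^2) dz = (2*z) dz, which multiplied by dx ∧ dy gives (2*z) dx ∧ dy ∧ dz
  d(3*y^2) includes (∂/∂y)(3*y^2) dy = (6*y) dy, which multiplied by dx ∧ dz gives (-6*y) dx ∧ dy ∧ dz
  d(3*w*z + 3*z^2 + 1) includes (∂/∂z)(3*w*z + 3*z^2 + 1) dz = (3*w + 6*z) dz, which multiplied by dx ∧ dw gives (-3*w - 6*z) dx ∧ dz ∧ dw
Collecting like 3-forms: d(omega) = (-6*y + 2*z) dx ∧ dy ∧ dz + (-3*w - 6*z) dx ∧ dz ∧ dw.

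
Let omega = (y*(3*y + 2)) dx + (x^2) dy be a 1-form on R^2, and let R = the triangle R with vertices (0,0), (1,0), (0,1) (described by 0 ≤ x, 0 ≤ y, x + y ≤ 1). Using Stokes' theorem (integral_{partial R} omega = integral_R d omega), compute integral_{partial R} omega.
integral_(partial R) omega = -5/3

Stokes: integral_partial_R omega = integral_R d omega with d omega = (∂Q/∂x - ∂P/∂y) dx ∧ dy.
  ∂Q/∂x = 2*x
  ∂P/∂y = 6*y + 2
  integrand = ∂Q/∂x - ∂P/∂y = 2*x - 6*y - 2.
Integrating over R: integral_0^1 integral_0^{1-x} (2*x - 6*y - 2) dy dx = -5/3.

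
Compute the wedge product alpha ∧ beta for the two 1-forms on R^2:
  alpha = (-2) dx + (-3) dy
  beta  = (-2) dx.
alpha ∧ beta = (-6) dx ∧ dy

Distribute the wedge, using dx_i ∧ dx_j = -dx_j ∧ dx_i and dx_i ∧ dx_i = 0. For each pair (i, j) with i < j, the coefficient of dx_i ∧ dx_j in alpha ∧ beta is (alpha_i * beta_j - alpha_j * beta_i). Collecting: alpha ∧ beta = (-6) dx ∧ dy.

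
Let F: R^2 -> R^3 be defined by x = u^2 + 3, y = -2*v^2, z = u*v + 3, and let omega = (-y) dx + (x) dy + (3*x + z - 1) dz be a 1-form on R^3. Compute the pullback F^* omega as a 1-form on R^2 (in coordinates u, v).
F^* omega = (v*(3*u^2 + 5*u*v + 11)) du + (3*u^3 - 3*u^2*v + 11*u - 12*v) dv

Using F^*(f dg) = (f ∘ F) d(g ∘ F), substitute each coordinate x_i by F_i(u, v) in f_i, and replace dx_i by d F_i = (∂F_i/∂u) du + (∂F_i/∂v) dv.
  For the x component: f_1(F) = 2*v^2; d F_1 = (2*u) du + (0) dv
  For the y component: f_2(F) = u^2 + 3; d F_2 = (0) du + (-4*v) dv
  For the z component: f_3(F) = 3*u^2 + u*v + 11; d F_3 = (v) du + (u) dv
Combining and collecting du, dv coefficients:
  coeff of du: v*(3*u^2 + 5*u*v + 11)
  coeff of dv: 3*u^3 - 3*u^2*v + 11*u - 12*v
F^* omega = (v*(3*u^2 + 5*u*v + 11)) du + (3*u^3 - 3*u^2*v + 11*u - 12*v) dv.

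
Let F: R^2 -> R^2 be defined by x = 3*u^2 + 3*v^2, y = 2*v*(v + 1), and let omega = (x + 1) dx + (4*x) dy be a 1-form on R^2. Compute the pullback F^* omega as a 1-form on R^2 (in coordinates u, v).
F^* omega = (6*u*(3*u^2 + 3*v^2 + 1)) du + (66*u^2*v + 24*u^2 + 66*v^3 + 24*v^2 + 6*v) dv

Using F^*(f dg) = (f ∘ F) d(g ∘ F), substitute each coordinate x_i by F_i(u, v) in f_i, and replace dx_i by d F_i = (∂F_i/∂u) du + (∂F_i/∂v) dv.
  For the x component: f_1(F) = 3*u^2 + 3*v^2 + 1; d F_1 = (6*u) du + (6*v) dv
  For the y component: f_2(F) = 12*u^2 + 12*v^2; d F_2 = (0) du + (4*v + 2) dv
Combining and collecting du, dv coefficients:
  coeff of du: 6*u*(3*u^2 + 3*v^2 + 1)
  coeff of dv: 66*u^2*v + 24*u^2 + 66*v^3 + 24*v^2 + 6*v
F^* omega = (6*u*(3*u^2 + 3*v^2 + 1)) du + (66*u^2*v + 24*u^2 + 66*v^3 + 24*v^2 + 6*v) dv.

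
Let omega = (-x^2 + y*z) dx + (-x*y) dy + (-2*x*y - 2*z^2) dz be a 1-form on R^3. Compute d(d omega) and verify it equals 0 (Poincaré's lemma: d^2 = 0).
d(d omega) = 0

Step 1: d omega = sum_{i<j} (∂f_j/∂x_i - ∂f_i/∂x_j) dx_i ∧ dx_j:
  coeff of dx ∧ dy: -y - z
  coeff of dx ∧ dz: -3*y
  coeff of dy ∧ dz: -2*x
Step 2: Apply d again to each 2-form coefficient. The only possible 3-form in R^3 is dx ∧ dy ∧ dz, with coefficient
  ∂(coeff of dy∧dz)/∂x - ∂(coeff of dx∧dz)/∂y + ∂(coeff of dx∧dy)/∂z
  = ∂/∂x (-2*x) - ∂/∂y (-3*y) + ∂/∂z (-y - z).
Each of these terms simplifies to sums of mixed partials that cancel in pairs. The result is 0 (by equality of mixed partials for smooth functions — Schwarz / Clairaut).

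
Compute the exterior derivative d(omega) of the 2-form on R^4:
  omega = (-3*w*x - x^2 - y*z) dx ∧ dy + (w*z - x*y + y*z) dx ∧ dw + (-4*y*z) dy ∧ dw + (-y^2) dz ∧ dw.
d(omega) = (-y) dx ∧ dy ∧ dz + (-2*x - z) dx ∧ dy ∧ dw + (-w - y) dx ∧ dz ∧ dw + (2*y) dy ∧ dz ∧ dw

For a 2-form omega = sum_{i<j} g_{ij} dx_i ∧ dx_j, the exterior derivative is
  d(omega) = sum_{i<j} d(g_{ij}) ∧ dx_i ∧ dx_j = sum_{i<j, k} (∂g_{ij}/∂x_k) dx_k ∧ dx_i ∧ dx_j.
Expand each term, using dx_k ∧ dx_i ∧ dx_j = sgn(permutation) dx_{(a)} ∧ dx_{(b)} ∧ dx_{(c)} with (a < b < c) sorted:
  d(-3*w*x - x^2 - y*z) includes (∂/∂z)(-3*w*x - x^2 - y*z) dz = (-y) dz, which multiplied by dx ∧ dy gives (-y) dx ∧ dy ∧ dz
  d(-3*w*x - x^2 - y*z) includes (∂/∂w)(-3*w*x - x^2 - y*z) dw = (-3*x) dw, which multiplied by dx ∧ dy gives (-3*x) dx ∧ dy ∧ dw
  d(w*z - x*y + y*z) includes (∂/∂y)(w*z - x*y + y*z) dy = (-x + z) dy, which multiplied by dx ∧ dw gives (x - z) dx ∧ dy ∧ dw
  d(w*z - x*y + y*z) includes (∂/∂z)(w*z - x*y + y*z) dz = (w + y) dz, which multiplied by dx ∧ dw gives (-w - y) dx ∧ dz ∧ dw
  d(-4*y*z) includes (∂/∂z)(-4*y*z) dz = (-4*y) dz, which multiplied by dy ∧ dw gives (4*y) dy ∧ dz ∧ dw
  d(-y^2) includes (∂/∂y)(-y^2) dy = (-2*y) dy, which multiplied by dz ∧ dw gives (-2*y) dy ∧ dz ∧ dw
Collecting like 3-forms: d(omega) = (-y) dx ∧ dy ∧ dz + (-2*x - z) dx ∧ dy ∧ dw + (-w - y) dx ∧ dz ∧ dw + (2*y) dy ∧ dz ∧ dw.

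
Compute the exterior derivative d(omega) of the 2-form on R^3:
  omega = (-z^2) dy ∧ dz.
d(omega) = 0

For a 2-form omega = sum_{i<j} g_{ij} dx_i ∧ dx_j, the exterior derivative is
  d(omega) = sum_{i<j} d(g_{ij}) ∧ dx_i ∧ dx_j = sum_{i<j, k} (∂g_{ij}/∂x_k) dx_k ∧ dx_i ∧ dx_j.
Expand each term, using dx_k ∧ dx_i ∧ dx_j = sgn(permutation) dx_{(a)} ∧ dx_{(b)} ∧ dx_{(c)} with (a < b < c) sorted:

Collecting like 3-forms: d(omega) = 0.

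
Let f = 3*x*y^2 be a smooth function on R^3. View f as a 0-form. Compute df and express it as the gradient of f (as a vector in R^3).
df = (3*y^2) dx + (6*x*y) dy + (0) dz; grad f = (3*y^2, 6*x*y, 0)

For a 0-form f, d f = (∂f/∂x) dx + (∂f/∂y) dy + (∂f/∂z) dz. The components of the vector representation are exactly the entries of grad f in Cartesian coordinates:
  ∂f/∂x = 3*y^2
  ∂f/∂y = 6*x*y
  ∂f/∂z = 0.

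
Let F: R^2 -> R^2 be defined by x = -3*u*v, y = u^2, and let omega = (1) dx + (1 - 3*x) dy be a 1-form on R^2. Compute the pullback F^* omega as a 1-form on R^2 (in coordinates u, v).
F^* omega = (18*u^2*v + 2*u - 3*v) du + (-3*u) dv

Using F^*(f dg) = (f ∘ F) d(g ∘ F), substitute each coordinate x_i by F_i(u, v) in f_i, and replace dx_i by d F_i = (∂F_i/∂u) du + (∂F_i/∂v) dv.
  For the x component: f_1(F) = 1; d F_1 = (-3*v) du + (-3*u) dv
  For the y component: f_2(F) = 9*u*v + 1; d F_2 = (2*u) du + (0) dv
Combining and collecting du, dv coefficients:
  coeff of du: 18*u^2*v + 2*u - 3*v
  coeff of dv: -3*u
F^* omega = (18*u^2*v + 2*u - 3*v) du + (-3*u) dv.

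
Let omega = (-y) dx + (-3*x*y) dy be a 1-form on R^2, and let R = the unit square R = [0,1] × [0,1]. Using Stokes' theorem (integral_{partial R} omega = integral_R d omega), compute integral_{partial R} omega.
integral_(partial R) omega = -1/2

Stokes: integral_partial_R omega = integral_R d omega with d omega = (∂Q/∂x - ∂P/∂y) dx ∧ dy.
  ∂Q/∂x = -3*y
  ∂P/∂y = -1
  integrand = ∂Q/∂x - ∂P/∂y = 1 - 3*y.
Integrating over R: integral_0^1 integral_0^1 (1 - 3*y) dx dy = -1/2.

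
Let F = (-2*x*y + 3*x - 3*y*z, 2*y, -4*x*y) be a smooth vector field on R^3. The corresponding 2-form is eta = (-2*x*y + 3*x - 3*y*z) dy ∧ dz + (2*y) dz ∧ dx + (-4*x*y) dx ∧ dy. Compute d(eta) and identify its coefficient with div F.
d(eta) = (5 - 2*y) dx ∧ dy ∧ dz; div F = 5 - 2*y

For a 2-form in R^3 of the form above, applying d gives a 3-form with coefficient ∂P/∂x + ∂Q/∂y + ∂R/∂z:
  ∂P/∂x = 3 - 2*y
  ∂Q/∂y = 2
  ∂R/∂z = 0
Sum = 5 - 2*y, which is exactly div F.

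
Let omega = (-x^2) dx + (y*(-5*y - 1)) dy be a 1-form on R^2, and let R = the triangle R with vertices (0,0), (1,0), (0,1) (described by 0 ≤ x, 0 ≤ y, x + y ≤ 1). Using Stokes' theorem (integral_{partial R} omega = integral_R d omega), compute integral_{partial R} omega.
integral_(partial R) omega = 0

Stokes: integral_partial_R omega = integral_R d omega with d omega = (∂Q/∂x - ∂P/∂y) dx ∧ dy.
  ∂Q/∂x = 0
  ∂P/∂y = 0
  integrand = ∂Q/∂x - ∂P/∂y = 0.
Integrating over R: integral_0^1 integral_0^{1-x} (0) dy dx = 0.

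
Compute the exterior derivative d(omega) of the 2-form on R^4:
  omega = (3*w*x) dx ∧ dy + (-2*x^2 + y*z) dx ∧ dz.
d(omega) = (3*x) dx ∧ dy ∧ dw + (-z) dx ∧ dy ∧ dz

For a 2-form omega = sum_{i<j} g_{ij} dx_i ∧ dx_j, the exterior derivative is
  d(omega) = sum_{i<j} d(g_{ij}) ∧ dx_i ∧ dx_j = sum_{i<j, k} (∂g_{ij}/∂x_k) dx_k ∧ dx_i ∧ dx_j.
Expand each term, using dx_k ∧ dx_i ∧ dx_j = sgn(permutation) dx_{(a)} ∧ dx_{(b)} ∧ dx_{(c)} with (a < b < c) sorted:
  d(3*w*x) includes (∂/∂w)(3*w*x) dw = (3*x) dw, which multiplied by dx ∧ dy gives (3*x) dx ∧ dy ∧ dw
  d(-2*x^2 + y*z) includes (∂/∂y)(-2*x^2 + y*z) dy = (z) dy, which multiplied by dx ∧ dz gives (-z) dx ∧ dy ∧ dz
Collecting like 3-forms: d(omega) = (3*x) dx ∧ dy ∧ dw + (-z) dx ∧ dy ∧ dz.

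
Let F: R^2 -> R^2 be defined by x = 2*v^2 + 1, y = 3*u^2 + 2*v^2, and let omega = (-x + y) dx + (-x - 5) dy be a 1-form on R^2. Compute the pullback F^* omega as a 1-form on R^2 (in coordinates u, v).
F^* omega = (12*u*(-v^2 - 3)) du + (4*v*(3*u^2 - 2*v^2 - 7)) dv

Using F^*(f dg) = (f ∘ F) d(g ∘ F), substitute each coordinate x_i by F_i(u, v) in f_i, and replace dx_i by d F_i = (∂F_i/∂u) du + (∂F_i/∂v) dv.
  For the x component: f_1(F) = 3*u^2 - 1; d F_1 = (0) du + (4*v) dv
  For the y component: f_2(F) = -2*v^2 - 6; d F_2 = (6*u) du + (4*v) dv
Combining and collecting du, dv coefficients:
  coeff of du: 12*u*(-v^2 - 3)
  coeff of dv: 4*v*(3*u^2 - 2*v^2 - 7)
F^* omega = (12*u*(-v^2 - 3)) du + (4*v*(3*u^2 - 2*v^2 - 7)) dv.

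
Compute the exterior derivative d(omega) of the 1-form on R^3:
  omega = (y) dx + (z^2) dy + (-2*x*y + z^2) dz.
d(omega) = (-1) dx ∧ dy + (-2*y) dx ∧ dz + (-2*x - 2*z) dy ∧ dz

For a 1-form omega = sum_i f_i dx_i, the exterior derivative is
  d(omega) = sum_{i < j} (∂f_j/∂x_i - ∂f_i/∂x_j) dx_i ∧ dx_j.
  coefficient of dx ∧ dy: ∂f_2/∂x - ∂f_1/∂y = ∂(z^2)/∂x - ∂(y)/∂y = -1
  coefficient of dx ∧ dz: ∂f_3/∂x - ∂f_1/∂z = ∂(-2*x*y + z^2)/∂x - ∂(y)/∂z = -2*y
  coefficient of dy ∧ dz: ∂f_3/∂y - ∂f_2/∂z = ∂(-2*x*y + z^2)/∂y - ∂(z^2)/∂z = -2*x - 2*z
Assembling: d(omega) = (-1) dx ∧ dy + (-2*y) dx ∧ dz + (-2*x - 2*z) dy ∧ dz.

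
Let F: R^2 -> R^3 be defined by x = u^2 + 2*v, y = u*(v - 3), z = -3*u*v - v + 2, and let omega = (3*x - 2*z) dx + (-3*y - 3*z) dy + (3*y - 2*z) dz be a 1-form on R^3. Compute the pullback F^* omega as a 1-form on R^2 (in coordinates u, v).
F^* omega = (6*u^3 + 12*u^2*v - 21*u*v^2 + 34*u*v - 35*u - 3*v^2 - 3*v + 18) du + (-21*u^2*v + 42*u^2 + 15*u + 14*v - 4) dv

Using F^*(f dg) = (f ∘ F) d(g ∘ F), substitute each coordinate x_i by F_i(u, v) in f_i, and replace dx_i by d F_i = (∂F_i/∂u) du + (∂F_i/∂v) dv.
  For the x component: f_1(F) = 3*u^2 + 6*u*v + 8*v - 4; d F_1 = (2*u) du + (2) dv
  For the y component: f_2(F) = 6*u*v + 9*u + 3*v - 6; d F_2 = (v - 3) du + (u) dv
  For the z component: f_3(F) = 9*u*v - 9*u + 2*v - 4; d F_3 = (-3*v) du + (-3*u - 1) dv
Combining and collecting du, dv coefficients:
  coeff of du: 6*u^3 + 12*u^2*v - 21*u*v^2 + 34*u*v - 35*u - 3*v^2 - 3*v + 18
  coeff of dv: -21*u^2*v + 42*u^2 + 15*u + 14*v - 4
F^* omega = (6*u^3 + 12*u^2*v - 21*u*v^2 + 34*u*v - 35*u - 3*v^2 - 3*v + 18) du + (-21*u^2*v + 42*u^2 + 15*u + 14*v - 4) dv.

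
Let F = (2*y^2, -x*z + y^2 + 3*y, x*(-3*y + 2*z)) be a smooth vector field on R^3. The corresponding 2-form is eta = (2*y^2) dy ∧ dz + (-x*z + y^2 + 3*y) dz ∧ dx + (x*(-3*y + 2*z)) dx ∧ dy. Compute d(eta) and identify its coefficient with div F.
d(eta) = (2*x + 2*y + 3) dx ∧ dy ∧ dz; div F = 2*x + 2*y + 3

For a 2-form in R^3 of the form above, applying d gives a 3-form with coefficient ∂P/∂x + ∂Q/∂y + ∂R/∂z:
  ∂P/∂x = 0
  ∂Q/∂y = 2*y + 3
  ∂R/∂z = 2*x
Sum = 2*x + 2*y + 3, which is exactly div F.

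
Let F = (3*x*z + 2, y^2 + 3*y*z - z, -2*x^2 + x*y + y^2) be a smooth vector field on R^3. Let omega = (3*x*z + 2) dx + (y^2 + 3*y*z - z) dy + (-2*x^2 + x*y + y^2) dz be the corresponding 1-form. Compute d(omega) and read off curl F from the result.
d(omega) = (x - y + 1) dy ∧ dz + (7*x - y) dz ∧ dx + (0) dx ∧ dy; curl F = (x - y + 1, 7*x - y, 0)

d omega = sum_{i<j} (∂f_j/∂x_i - ∂f_i/∂x_j) dx_i ∧ dx_j. Under the identification (dy ∧ dz, dz ∧ dx, dx ∧ dy) ↔ (e_x, e_y, e_z), the coefficients are exactly the components of curl F. Compute:
  ∂R/∂y - ∂Q/∂z = (x + 2*y) - (3*y - 1) = x - y + 1
  ∂P/∂z - ∂R/∂x = (3*x) - (-4*x + y) = 7*x - y
  ∂Q/∂x - ∂P/∂y = (0) - (0) = 0.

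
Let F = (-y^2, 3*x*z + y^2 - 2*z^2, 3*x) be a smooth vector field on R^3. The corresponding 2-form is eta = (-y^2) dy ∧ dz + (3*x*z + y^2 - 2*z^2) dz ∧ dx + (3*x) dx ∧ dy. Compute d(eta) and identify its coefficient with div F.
d(eta) = (2*y) dx ∧ dy ∧ dz; div F = 2*y

For a 2-form in R^3 of the form above, applying d gives a 3-form with coefficient ∂P/∂x + ∂Q/∂y + ∂R/∂z:
  ∂P/∂x = 0
  ∂Q/∂y = 2*y
  ∂R/∂z = 0
Sum = 2*y, which is exactly div F.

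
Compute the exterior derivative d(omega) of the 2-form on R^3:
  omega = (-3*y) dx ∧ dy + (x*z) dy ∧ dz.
d(omega) = (z) dx ∧ dy ∧ dz

For a 2-form omega = sum_{i<j} g_{ij} dx_i ∧ dx_j, the exterior derivative is
  d(omega) = sum_{i<j} d(g_{ij}) ∧ dx_i ∧ dx_j = sum_{i<j, k} (∂g_{ij}/∂x_k) dx_k ∧ dx_i ∧ dx_j.
Expand each term, using dx_k ∧ dx_i ∧ dx_j = sgn(permutation) dx_{(a)} ∧ dx_{(b)} ∧ dx_{(c)} with (a < b < c) sorted:
  d(x*z) includes (∂/∂x)(x*z) dx = (z) dx, which multiplied by dy ∧ dz gives (z) dx ∧ dy ∧ dz
Collecting like 3-forms: d(omega) = (z) dx ∧ dy ∧ dz.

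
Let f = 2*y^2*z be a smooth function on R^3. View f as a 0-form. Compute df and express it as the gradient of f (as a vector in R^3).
df = (0) dx + (4*y*z) dy + (2*y^2) dz; grad f = (0, 4*y*z, 2*y^2)

For a 0-form f, d f = (∂f/∂x) dx + (∂f/∂y) dy + (∂f/∂z) dz. The components of the vector representation are exactly the entries of grad f in Cartesian coordinates:
  ∂f/∂x = 0
  ∂f/∂y = 4*y*z
  ∂f/∂z = 2*y^2.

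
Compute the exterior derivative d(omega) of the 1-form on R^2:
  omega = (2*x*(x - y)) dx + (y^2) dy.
d(omega) = (2*x) dx ∧ dy

For a 1-form omega = sum_i f_i dx_i, the exterior derivative is
  d(omega) = sum_{i < j} (∂f_j/∂x_i - ∂f_i/∂x_j) dx_i ∧ dx_j.
  coefficient of dx ∧ dy: ∂f_2/∂x - ∂f_1/∂y = ∂(y^2)/∂x - ∂(2*x*(x - y))/∂y = 2*x
Assembling: d(omega) = (2*x) dx ∧ dy.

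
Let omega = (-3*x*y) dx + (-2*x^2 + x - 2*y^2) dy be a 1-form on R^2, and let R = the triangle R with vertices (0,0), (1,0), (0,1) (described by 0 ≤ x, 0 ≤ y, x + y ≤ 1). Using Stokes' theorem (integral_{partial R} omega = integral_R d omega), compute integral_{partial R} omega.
integral_(partial R) omega = 1/3

Stokes: integral_partial_R omega = integral_R d omega with d omega = (∂Q/∂x - ∂P/∂y) dx ∧ dy.
  ∂Q/∂x = 1 - 4*x
  ∂P/∂y = -3*x
  integrand = ∂Q/∂x - ∂P/∂y = 1 - x.
Integrating over R: integral_0^1 integral_0^{1-x} (1 - x) dy dx = 1/3.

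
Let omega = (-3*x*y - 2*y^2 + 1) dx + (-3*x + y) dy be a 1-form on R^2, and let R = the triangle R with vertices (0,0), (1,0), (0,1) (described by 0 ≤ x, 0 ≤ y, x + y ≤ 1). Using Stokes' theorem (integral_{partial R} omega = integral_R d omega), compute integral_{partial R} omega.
integral_(partial R) omega = -1/3

Stokes: integral_partial_R omega = integral_R d omega with d omega = (∂Q/∂x - ∂P/∂y) dx ∧ dy.
  ∂Q/∂x = -3
  ∂P/∂y = -3*x - 4*y
  integrand = ∂Q/∂x - ∂P/∂y = 3*x + 4*y - 3.
Integrating over R: integral_0^1 integral_0^{1-x} (3*x + 4*y - 3) dy dx = -1/3.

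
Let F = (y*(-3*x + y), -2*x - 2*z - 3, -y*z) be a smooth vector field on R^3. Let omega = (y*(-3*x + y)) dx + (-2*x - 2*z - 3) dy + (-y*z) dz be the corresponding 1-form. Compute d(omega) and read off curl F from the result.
d(omega) = (2 - z) dy ∧ dz + (0) dz ∧ dx + (3*x - 2*y - 2) dx ∧ dy; curl F = (2 - z, 0, 3*x - 2*y - 2)

d omega = sum_{i<j} (∂f_j/∂x_i - ∂f_i/∂x_j) dx_i ∧ dx_j. Under the identification (dy ∧ dz, dz ∧ dx, dx ∧ dy) ↔ (e_x, e_y, e_z), the coefficients are exactly the components of curl F. Compute:
  ∂R/∂y - ∂Q/∂z = (-z) - (-2) = 2 - z
  ∂P/∂z - ∂R/∂x = (0) - (0) = 0
  ∂Q/∂x - ∂P/∂y = (-2) - (-3*x + 2*y) = 3*x - 2*y - 2.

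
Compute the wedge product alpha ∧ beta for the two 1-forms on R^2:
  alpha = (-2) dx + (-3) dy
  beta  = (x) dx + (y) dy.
alpha ∧ beta = (3*x - 2*y) dx ∧ dy

Distribute the wedge, using dx_i ∧ dx_j = -dx_j ∧ dx_i and dx_i ∧ dx_i = 0. For each pair (i, j) with i < j, the coefficient of dx_i ∧ dx_j in alpha ∧ beta is (alpha_i * beta_j - alpha_j * beta_i). Collecting: alpha ∧ beta = (3*x - 2*y) dx ∧ dy.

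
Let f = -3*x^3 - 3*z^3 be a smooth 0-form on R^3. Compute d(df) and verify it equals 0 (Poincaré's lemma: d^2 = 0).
d(df) = 0

Step 1: df = sum_i (∂f/∂x_i) dx_i = (-9*x^2) dx + (0) dy + (-9*z^2) dz.
Step 2: Apply d again. Using the 1-form formula, the coefficient of dx ∧ dy in d(df) is ∂^2 f/∂x ∂y - ∂^2 f/∂y ∂x = (0) - (0) = 0 (equality of mixed partials for smooth f).
Similarly for dx ∧ dz and dy ∧ dz — all coefficients vanish. So d(df) = 0.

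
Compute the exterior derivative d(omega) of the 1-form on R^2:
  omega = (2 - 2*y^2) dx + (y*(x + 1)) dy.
d(omega) = (5*y) dx ∧ dy

For a 1-form omega = sum_i f_i dx_i, the exterior derivative is
  d(omega) = sum_{i < j} (∂f_j/∂x_i - ∂f_i/∂x_j) dx_i ∧ dx_j.
  coefficient of dx ∧ dy: ∂f_2/∂x - ∂f_1/∂y = ∂(y*(x + 1))/∂x - ∂(2 - 2*y^2)/∂y = 5*y
Assembling: d(omega) = (5*y) dx ∧ dy.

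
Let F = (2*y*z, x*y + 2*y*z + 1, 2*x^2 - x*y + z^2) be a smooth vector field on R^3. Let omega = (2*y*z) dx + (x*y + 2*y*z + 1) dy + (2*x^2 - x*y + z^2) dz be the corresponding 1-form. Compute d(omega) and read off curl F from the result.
d(omega) = (-x - 2*y) dy ∧ dz + (-4*x + 3*y) dz ∧ dx + (y - 2*z) dx ∧ dy; curl F = (-x - 2*y, -4*x + 3*y, y - 2*z)

d omega = sum_{i<j} (∂f_j/∂x_i - ∂f_i/∂x_j) dx_i ∧ dx_j. Under the identification (dy ∧ dz, dz ∧ dx, dx ∧ dy) ↔ (e_x, e_y, e_z), the coefficients are exactly the components of curl F. Compute:
  ∂R/∂y - ∂Q/∂z = (-x) - (2*y) = -x - 2*y
  ∂P/∂z - ∂R/∂x = (2*y) - (4*x - y) = -4*x + 3*y
  ∂Q/∂x - ∂P/∂y = (y) - (2*z) = y - 2*z.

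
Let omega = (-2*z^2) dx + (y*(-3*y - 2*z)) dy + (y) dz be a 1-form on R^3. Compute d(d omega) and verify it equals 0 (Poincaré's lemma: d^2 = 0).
d(d omega) = 0

Step 1: d omega = sum_{i<j} (∂f_j/∂x_i - ∂f_i/∂x_j) dx_i ∧ dx_j:
  coeff of dx ∧ dy: 0
  coeff of dx ∧ dz: 4*z
  coeff of dy ∧ dz: 2*y + 1
Step 2: Apply d again to each 2-form coefficient. The only possible 3-form in R^3 is dx ∧ dy ∧ dz, with coefficient
  ∂(coeff of dy∧dz)/∂x - ∂(coeff of dx∧dz)/∂y + ∂(coeff of dx∧dy)/∂z
  = ∂/∂x (2*y + 1) - ∂/∂y (4*z) + ∂/∂z (0).
Each of these terms simplifies to sums of mixed partials that cancel in pairs. The result is 0 (by equality of mixed partials for smooth functions — Schwarz / Clairaut).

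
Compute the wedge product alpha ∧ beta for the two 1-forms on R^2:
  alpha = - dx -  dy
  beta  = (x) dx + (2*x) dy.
alpha ∧ beta = (-x) dx ∧ dy

Distribute the wedge, using dx_i ∧ dx_j = -dx_j ∧ dx_i and dx_i ∧ dx_i = 0. For each pair (i, j) with i < j, the coefficient of dx_i ∧ dx_j in alpha ∧ beta is (alpha_i * beta_j - alpha_j * beta_i). Collecting: alpha ∧ beta = (-x) dx ∧ dy.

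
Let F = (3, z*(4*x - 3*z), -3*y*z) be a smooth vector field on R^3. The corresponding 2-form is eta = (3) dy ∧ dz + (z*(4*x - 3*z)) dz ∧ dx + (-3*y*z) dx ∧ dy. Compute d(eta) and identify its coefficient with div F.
d(eta) = (-3*y) dx ∧ dy ∧ dz; div F = -3*y

For a 2-form in R^3 of the form above, applying d gives a 3-form with coefficient ∂P/∂x + ∂Q/∂y + ∂R/∂z:
  ∂P/∂x = 0
  ∂Q/∂y = 0
  ∂R/∂z = -3*y
Sum = -3*y, which is exactly div F.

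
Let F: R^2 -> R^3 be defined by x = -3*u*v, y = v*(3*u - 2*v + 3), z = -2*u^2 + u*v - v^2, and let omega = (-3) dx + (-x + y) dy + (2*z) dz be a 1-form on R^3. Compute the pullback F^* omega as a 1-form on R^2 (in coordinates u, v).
F^* omega = (16*u^3 - 12*u^2*v + 28*u*v^2 - 8*v^3 + 9*v^2 + 9*v) du + (-4*u^3 + 28*u^2*v - 36*u*v^2 + 27*u*v + 9*u + 12*v^3 - 18*v^2 + 9*v) dv

Using F^*(f dg) = (f ∘ F) d(g ∘ F), substitute each coordinate x_i by F_i(u, v) in f_i, and replace dx_i by d F_i = (∂F_i/∂u) du + (∂F_i/∂v) dv.
  For the x component: f_1(F) = -3; d F_1 = (-3*v) du + (-3*u) dv
  For the y component: f_2(F) = v*(6*u - 2*v + 3); d F_2 = (3*v) du + (3*u - 4*v + 3) dv
  For the z component: f_3(F) = -4*u^2 + 2*u*v - 2*v^2; d F_3 = (-4*u + v) du + (u - 2*v) dv
Combining and collecting du, dv coefficients:
  coeff of du: 16*u^3 - 12*u^2*v + 28*u*v^2 - 8*v^3 + 9*v^2 + 9*v
  coeff of dv: -4*u^3 + 28*u^2*v - 36*u*v^2 + 27*u*v + 9*u + 12*v^3 - 18*v^2 + 9*v
F^* omega = (16*u^3 - 12*u^2*v + 28*u*v^2 - 8*v^3 + 9*v^2 + 9*v) du + (-4*u^3 + 28*u^2*v - 36*u*v^2 + 27*u*v + 9*u + 12*v^3 - 18*v^2 + 9*v) dv.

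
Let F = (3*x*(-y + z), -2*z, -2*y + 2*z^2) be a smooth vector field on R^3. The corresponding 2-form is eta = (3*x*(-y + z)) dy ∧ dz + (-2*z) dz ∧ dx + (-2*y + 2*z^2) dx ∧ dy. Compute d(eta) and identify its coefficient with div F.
d(eta) = (-3*y + 7*z) dx ∧ dy ∧ dz; div F = -3*y + 7*z

For a 2-form in R^3 of the form above, applying d gives a 3-form with coefficient ∂P/∂x + ∂Q/∂y + ∂R/∂z:
  ∂P/∂x = -3*y + 3*z
  ∂Q/∂y = 0
  ∂R/∂z = 4*z
Sum = -3*y + 7*z, which is exactly div F.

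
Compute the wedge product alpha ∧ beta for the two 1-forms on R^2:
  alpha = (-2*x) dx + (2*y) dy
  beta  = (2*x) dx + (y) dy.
alpha ∧ beta = (-6*x*y) dx ∧ dy

Distribute the wedge, using dx_i ∧ dx_j = -dx_j ∧ dx_i and dx_i ∧ dx_i = 0. For each pair (i, j) with i < j, the coefficient of dx_i ∧ dx_j in alpha ∧ beta is (alpha_i * beta_j - alpha_j * beta_i). Collecting: alpha ∧ beta = (-6*x*y) dx ∧ dy.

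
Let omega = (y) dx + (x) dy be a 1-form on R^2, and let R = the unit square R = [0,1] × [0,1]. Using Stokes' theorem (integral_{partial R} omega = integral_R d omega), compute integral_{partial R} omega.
integral_(partial R) omega = 0

Stokes: integral_partial_R omega = integral_R d omega with d omega = (∂Q/∂x - ∂P/∂y) dx ∧ dy.
  ∂Q/∂x = 1
  ∂P/∂y = 1
  integrand = ∂Q/∂x - ∂P/∂y = 0.
Integrating over R: integral_0^1 integral_0^1 (0) dx dy = 0.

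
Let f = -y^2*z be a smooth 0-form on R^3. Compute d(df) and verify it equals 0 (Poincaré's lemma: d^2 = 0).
d(df) = 0

Step 1: df = sum_i (∂f/∂x_i) dx_i = (0) dx + (-2*y*z) dy + (-y^2) dz.
Step 2: Apply d again. Using the 1-form formula, the coefficient of dx ∧ dy in d(df) is ∂^2 f/∂x ∂y - ∂^2 f/∂y ∂x = (0) - (0) = 0 (equality of mixed partials for smooth f).
Similarly for dx ∧ dz and dy ∧ dz — all coefficients vanish. So d(df) = 0.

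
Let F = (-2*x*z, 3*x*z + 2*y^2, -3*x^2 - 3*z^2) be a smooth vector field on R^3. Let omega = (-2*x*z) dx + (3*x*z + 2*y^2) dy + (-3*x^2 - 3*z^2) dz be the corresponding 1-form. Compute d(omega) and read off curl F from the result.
d(omega) = (-3*x) dy ∧ dz + (4*x) dz ∧ dx + (3*z) dx ∧ dy; curl F = (-3*x, 4*x, 3*z)

d omega = sum_{i<j} (∂f_j/∂x_i - ∂f_i/∂x_j) dx_i ∧ dx_j. Under the identification (dy ∧ dz, dz ∧ dx, dx ∧ dy) ↔ (e_x, e_y, e_z), the coefficients are exactly the components of curl F. Compute:
  ∂R/∂y - ∂Q/∂z = (0) - (3*x) = -3*x
  ∂P/∂z - ∂R/∂x = (-2*x) - (-6*x) = 4*x
  ∂Q/∂x - ∂P/∂y = (3*z) - (0) = 3*z.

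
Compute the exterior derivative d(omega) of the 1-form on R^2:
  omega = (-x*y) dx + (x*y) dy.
d(omega) = (x + y) dx ∧ dy

For a 1-form omega = sum_i f_i dx_i, the exterior derivative is
  d(omega) = sum_{i < j} (∂f_j/∂x_i - ∂f_i/∂x_j) dx_i ∧ dx_j.
  coefficient of dx ∧ dy: ∂f_2/∂x - ∂f_1/∂y = ∂(x*y)/∂x - ∂(-x*y)/∂y = x + y
Assembling: d(omega) = (x + y) dx ∧ dy.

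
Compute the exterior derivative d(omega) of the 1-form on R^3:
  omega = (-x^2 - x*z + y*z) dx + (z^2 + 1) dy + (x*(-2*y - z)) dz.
d(omega) = (-z) dx ∧ dy + (x - 3*y - z) dx ∧ dz + (-2*x - 2*z) dy ∧ dz

For a 1-form omega = sum_i f_i dx_i, the exterior derivative is
  d(omega) = sum_{i < j} (∂f_j/∂x_i - ∂f_i/∂x_j) dx_i ∧ dx_j.
  coefficient of dx ∧ dy: ∂f_2/∂x - ∂f_1/∂y = ∂(z^2 + 1)/∂x - ∂(-x^2 - x*z + y*z)/∂y = -z
  coefficient of dx ∧ dz: ∂f_3/∂x - ∂f_1/∂z = ∂(x*(-2*y - z))/∂x - ∂(-x^2 - x*z + y*z)/∂z = x - 3*y - z
  coefficient of dy ∧ dz: ∂f_3/∂y - ∂f_2/∂z = ∂(x*(-2*y - z))/∂y - ∂(z^2 + 1)/∂z = -2*x - 2*z
Assembling: d(omega) = (-z) dx ∧ dy + (x - 3*y - z) dx ∧ dz + (-2*x - 2*z) dy ∧ dz.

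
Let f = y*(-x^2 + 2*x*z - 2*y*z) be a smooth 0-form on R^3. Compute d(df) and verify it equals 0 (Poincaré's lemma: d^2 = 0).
d(df) = 0

Step 1: df = sum_i (∂f/∂x_i) dx_i = (2*y*(-x + z)) dx + (-x^2 + 2*x*z - 4*y*z) dy + (2*y*(x - y)) dz.
Step 2: Apply d again. Using the 1-form formula, the coefficient of dx ∧ dy in d(df) is ∂^2 f/∂x ∂y - ∂^2 f/∂y ∂x = (-2*x + 2*z) - (-2*x + 2*z) = 0 (equality of mixed partials for smooth f).
Similarly for dx ∧ dz and dy ∧ dz — all coefficients vanish. So d(df) = 0.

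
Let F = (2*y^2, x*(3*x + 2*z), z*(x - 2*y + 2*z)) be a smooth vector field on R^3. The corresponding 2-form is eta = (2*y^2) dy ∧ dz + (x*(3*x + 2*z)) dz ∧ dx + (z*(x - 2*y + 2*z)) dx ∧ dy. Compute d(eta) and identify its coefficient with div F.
d(eta) = (x - 2*y + 4*z) dx ∧ dy ∧ dz; div F = x - 2*y + 4*z

For a 2-form in R^3 of the form above, applying d gives a 3-form with coefficient ∂P/∂x + ∂Q/∂y + ∂R/∂z:
  ∂P/∂x = 0
  ∂Q/∂y = 0
  ∂R/∂z = x - 2*y + 4*z
Sum = x - 2*y + 4*z, which is exactly div F.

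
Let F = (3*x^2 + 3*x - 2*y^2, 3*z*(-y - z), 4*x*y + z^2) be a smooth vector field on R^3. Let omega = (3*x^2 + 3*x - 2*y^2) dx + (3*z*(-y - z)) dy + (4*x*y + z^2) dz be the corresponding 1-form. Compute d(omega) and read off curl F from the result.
d(omega) = (4*x + 3*y + 6*z) dy ∧ dz + (-4*y) dz ∧ dx + (4*y) dx ∧ dy; curl F = (4*x + 3*y + 6*z, -4*y, 4*y)

d omega = sum_{i<j} (∂f_j/∂x_i - ∂f_i/∂x_j) dx_i ∧ dx_j. Under the identification (dy ∧ dz, dz ∧ dx, dx ∧ dy) ↔ (e_x, e_y, e_z), the coefficients are exactly the components of curl F. Compute:
  ∂R/∂y - ∂Q/∂z = (4*x) - (-3*y - 6*z) = 4*x + 3*y + 6*z
  ∂P/∂z - ∂R/∂x = (0) - (4*y) = -4*y
  ∂Q/∂x - ∂P/∂y = (0) - (-4*y) = 4*y.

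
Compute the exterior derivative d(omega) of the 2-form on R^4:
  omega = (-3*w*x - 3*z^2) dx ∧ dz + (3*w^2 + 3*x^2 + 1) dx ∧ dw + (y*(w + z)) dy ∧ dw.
d(omega) = (-3*x) dx ∧ dz ∧ dw + (-y) dy ∧ dz ∧ dw

For a 2-form omega = sum_{i<j} g_{ij} dx_i ∧ dx_j, the exterior derivative is
  d(omega) = sum_{i<j} d(g_{ij}) ∧ dx_i ∧ dx_j = sum_{i<j, k} (∂g_{ij}/∂x_k) dx_k ∧ dx_i ∧ dx_j.
Expand each term, using dx_k ∧ dx_i ∧ dx_j = sgn(permutation) dx_{(a)} ∧ dx_{(b)} ∧ dx_{(c)} with (a < b < c) sorted:
  d(-3*w*x - 3*z^2) includes (∂/∂w)(-3*w*x - 3*z^2) dw = (-3*x) dw, which multiplied by dx ∧ dz gives (-3*x) dx ∧ dz ∧ dw
  d(y*(w + z)) includes (∂/∂z)(y*(w + z)) dz = (y) dz, which multiplied by dy ∧ dw gives (-y) dy ∧ dz ∧ dw
Collecting like 3-forms: d(omega) = (-3*x) dx ∧ dz ∧ dw + (-y) dy ∧ dz ∧ dw.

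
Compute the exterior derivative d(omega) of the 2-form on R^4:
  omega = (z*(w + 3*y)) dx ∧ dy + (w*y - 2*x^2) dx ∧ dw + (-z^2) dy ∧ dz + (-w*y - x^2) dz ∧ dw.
d(omega) = (w + 3*y) dx ∧ dy ∧ dz + (-w + z) dx ∧ dy ∧ dw + (-2*x) dx ∧ dz ∧ dw + (-w) dy ∧ dz ∧ dw

For a 2-form omega = sum_{i<j} g_{ij} dx_i ∧ dx_j, the exterior derivative is
  d(omega) = sum_{i<j} d(g_{ij}) ∧ dx_i ∧ dx_j = sum_{i<j, k} (∂g_{ij}/∂x_k) dx_k ∧ dx_i ∧ dx_j.
Expand each term, using dx_k ∧ dx_i ∧ dx_j = sgn(permutation) dx_{(a)} ∧ dx_{(b)} ∧ dx_{(c)} with (a < b < c) sorted:
  d(z*(w + 3*y)) includes (∂/∂z)(z*(w + 3*y)) dz = (w + 3*y) dz, which multiplied by dx ∧ dy gives (w + 3*y) dx ∧ dy ∧ dz
  d(z*(w + 3*y)) includes (∂/∂w)(z*(w + 3*y)) dw = (z) dw, which multiplied by dx ∧ dy gives (z) dx ∧ dy ∧ dw
  d(w*y - 2*x^2) includes (∂/∂y)(w*y - 2*x^2) dy = (w) dy, which multiplied by dx ∧ dw gives (-w) dx ∧ dy ∧ dw
  d(-w*y - x^2) includes (∂/∂x)(-w*y - x^2) dx = (-2*x) dx, which multiplied by dz ∧ dw gives (-2*x) dx ∧ dz ∧ dw
  d(-w*y - x^2) includes (∂/∂y)(-w*y - x^2) dy = (-w) dy, which multiplied by dz ∧ dw gives (-w) dy ∧ dz ∧ dw
Collecting like 3-forms: d(omega) = (w + 3*y) dx ∧ dy ∧ dz + (-w + z) dx ∧ dy ∧ dw + (-2*x) dx ∧ dz ∧ dw + (-w) dy ∧ dz ∧ dw.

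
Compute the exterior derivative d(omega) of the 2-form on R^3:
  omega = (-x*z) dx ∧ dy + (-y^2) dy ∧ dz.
d(omega) = (-x) dx ∧ dy ∧ dz

For a 2-form omega = sum_{i<j} g_{ij} dx_i ∧ dx_j, the exterior derivative is
  d(omega) = sum_{i<j} d(g_{ij}) ∧ dx_i ∧ dx_j = sum_{i<j, k} (∂g_{ij}/∂x_k) dx_k ∧ dx_i ∧ dx_j.
Expand each term, using dx_k ∧ dx_i ∧ dx_j = sgn(permutation) dx_{(a)} ∧ dx_{(b)} ∧ dx_{(c)} with (a < b < c) sorted:
  d(-x*z) includes (∂/∂z)(-x*z) dz = (-x) dz, which multiplied by dx ∧ dy gives (-x) dx ∧ dy ∧ dz
Collecting like 3-forms: d(omega) = (-x) dx ∧ dy ∧ dz.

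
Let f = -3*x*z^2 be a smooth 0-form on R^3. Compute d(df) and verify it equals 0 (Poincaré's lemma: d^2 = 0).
d(df) = 0

Step 1: df = sum_i (∂f/∂x_i) dx_i = (-3*z^2) dx + (0) dy + (-6*x*z) dz.
Step 2: Apply d again. Using the 1-form formula, the coefficient of dx ∧ dy in d(df) is ∂^2 f/∂x ∂y - ∂^2 f/∂y ∂x = (0) - (0) = 0 (equality of mixed partials for smooth f).
Similarly for dx ∧ dz and dy ∧ dz — all coefficients vanish. So d(df) = 0.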